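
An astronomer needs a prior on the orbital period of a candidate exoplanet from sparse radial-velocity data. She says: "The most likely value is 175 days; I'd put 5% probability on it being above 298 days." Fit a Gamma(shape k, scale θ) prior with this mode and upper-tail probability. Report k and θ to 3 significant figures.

k ≈ 10.9, θ ≈ 17.8

Gamma(k,θ) with k>1 has mode (k−1)θ, so θ = 175/(k−1).
Need P(X < 298) = 0.95 with θ tied to k this way. Start at k = 2, θ = 175: P(X<298) ≈ 0.508.
Too low — raise k to concentrate. Iterating converges to k ≈ 10.9.
Then θ = 175/(10.9−1) ≈ 17.8.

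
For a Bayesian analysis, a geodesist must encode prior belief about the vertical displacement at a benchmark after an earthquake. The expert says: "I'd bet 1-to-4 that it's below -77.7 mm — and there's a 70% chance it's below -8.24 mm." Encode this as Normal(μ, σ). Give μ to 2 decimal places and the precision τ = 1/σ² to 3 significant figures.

μ = -34.90, τ = 0.000387

For Normal(μ,σ), the p-quantile is μ + z_p·σ. Here z_{0.2} = -0.8416, z_{0.7} = 0.5244.
So -77.7 = μ − 0.8416σ and -8.24 = μ + 0.5244σ.
Subtracting: σ = (-8.24 − -77.7)/(0.5244 − (-0.8416)) = 50.85.
Then μ = -77.7 − (-0.8416)·50.85 = -34.90.
Precision τ = 1/σ² = 1/50.85² = 0.000387.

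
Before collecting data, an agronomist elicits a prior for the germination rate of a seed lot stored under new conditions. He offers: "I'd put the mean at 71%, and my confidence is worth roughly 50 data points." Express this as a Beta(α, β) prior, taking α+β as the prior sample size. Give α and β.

Under the effective-sample-size interpretation, Beta(α, β) has prior mean α/(α+β) and prior sample size α+β.
So α+β = 50 and α/(α+β) = 0.71, giving α = 0.71·50 = 35.5 and β = 50 − 35.5 = 14.5.

α = 35.5, β = 14.5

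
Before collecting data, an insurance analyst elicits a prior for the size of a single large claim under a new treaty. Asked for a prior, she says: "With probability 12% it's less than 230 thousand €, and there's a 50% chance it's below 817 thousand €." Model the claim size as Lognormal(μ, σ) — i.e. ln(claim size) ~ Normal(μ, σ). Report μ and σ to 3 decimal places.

If T ~ Lognormal(μ,σ) then ln T ~ Normal(μ,σ), so the p-quantile of ln T is μ + z_p·σ.
ln(230) = 5.438 and ln(817) = 6.706; z_{0.12} = -1.175, z_{0.5} = 0.
σ = (6.706 − 5.438)/(0 − (-1.175)) = 1.079.
μ = 5.438 − (-1.175)·1.079 = 6.706.

μ ≈ 6.706, σ ≈ 1.079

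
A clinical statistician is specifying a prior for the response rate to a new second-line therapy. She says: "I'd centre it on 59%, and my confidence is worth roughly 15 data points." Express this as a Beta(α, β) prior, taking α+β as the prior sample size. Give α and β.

α = 8.85, β = 6.15

Under the effective-sample-size interpretation, Beta(α, β) has prior mean α/(α+β) and prior sample size α+β.
So α+β = 15 and α/(α+β) = 0.59, giving α = 0.59·15 = 8.85 and β = 15 − 8.85 = 6.15.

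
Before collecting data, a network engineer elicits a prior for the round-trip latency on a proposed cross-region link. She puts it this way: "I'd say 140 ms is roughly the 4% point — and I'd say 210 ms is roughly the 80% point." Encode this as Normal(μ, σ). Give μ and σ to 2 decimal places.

μ = 187.27, σ = 27.00

The p-quantile of Normal(μ,σ) is μ + z_p·σ, with z_{0.04} = -1.751 and z_{0.8} = 0.8416.
Eliminate σ: μ = (z₂·x₁ − z₁·x₂)/(z₂ − z₁) = (0.8416·140 − (-1.751)·210)/2.592 = 187.27.
Then σ = (x₂ − x₁)/(z₂ − z₁) = (210 − 140)/2.592 = 27.00.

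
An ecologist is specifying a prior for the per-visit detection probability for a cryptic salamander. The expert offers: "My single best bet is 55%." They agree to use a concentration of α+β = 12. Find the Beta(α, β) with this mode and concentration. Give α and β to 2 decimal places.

For α,β > 1 the Beta mode is (α−1)/(α+β−2). With α+β = 12, the mode is (α−1)/10.
Set (α−1)/10 = 0.55 → α = 1 + 0.55·10 = 6.50.
β = 12 − α = 5.50.

α = 6.50, β = 5.50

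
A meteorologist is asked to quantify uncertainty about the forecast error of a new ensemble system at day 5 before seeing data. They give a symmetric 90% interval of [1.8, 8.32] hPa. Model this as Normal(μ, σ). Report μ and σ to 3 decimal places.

A symmetric 90% interval runs μ ± z·σ with z = 1.645.
Half-width = 3.26, so σ = 3.26/1.645 = 1.982.
μ is the interval midpoint, 5.060.

μ = 5.060, σ = 1.982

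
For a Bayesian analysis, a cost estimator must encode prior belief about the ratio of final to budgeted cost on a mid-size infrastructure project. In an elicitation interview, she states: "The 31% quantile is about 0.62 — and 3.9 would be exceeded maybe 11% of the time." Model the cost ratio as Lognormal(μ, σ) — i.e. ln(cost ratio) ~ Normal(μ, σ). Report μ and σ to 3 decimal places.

μ ≈ 0.051, σ ≈ 1.068

If T ~ Lognormal(μ,σ) then ln T ~ Normal(μ,σ), so the p-quantile of ln T is μ + z_p·σ.
ln(0.62) = -0.478 and ln(3.9) = 1.361; z_{0.31} = -0.4959, z_{0.89} = 1.227.
σ = (1.361 − -0.478)/(1.227 − (-0.4959)) = 1.068.
μ = -0.478 − (-0.4959)·1.068 = 0.051.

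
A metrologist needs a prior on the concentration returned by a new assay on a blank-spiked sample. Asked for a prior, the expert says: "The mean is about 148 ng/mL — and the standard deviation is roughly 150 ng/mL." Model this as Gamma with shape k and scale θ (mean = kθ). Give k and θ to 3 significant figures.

k ≈ 0.974, θ ≈ 152

For Gamma(k, scale θ): mean = kθ, variance = kθ², so CV = 1/√k.
CV = SD/mean = 150/148 = 1.014, hence k = 1/CV² = 0.974.
Then θ = mean/k = 148/0.974 = 152.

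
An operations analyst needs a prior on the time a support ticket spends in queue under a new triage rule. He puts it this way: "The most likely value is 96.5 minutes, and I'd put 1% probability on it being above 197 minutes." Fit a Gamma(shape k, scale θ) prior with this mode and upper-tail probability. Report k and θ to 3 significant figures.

k ≈ 10.6, θ ≈ 10

Gamma(k,θ) with k>1 has mode (k−1)θ, so θ = 96.5/(k−1).
Need P(X < 197) = 0.99 with θ tied to k this way. Start at k = 2, θ = 96.5: P(X<197) ≈ 0.605.
Too low — raise k to concentrate. Iterating converges to k ≈ 10.6.
Then θ = 96.5/(10.6−1) ≈ 10.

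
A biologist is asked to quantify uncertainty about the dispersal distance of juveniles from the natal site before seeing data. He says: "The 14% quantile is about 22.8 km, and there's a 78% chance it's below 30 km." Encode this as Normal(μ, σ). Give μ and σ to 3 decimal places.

μ = 26.999, σ = 3.887

For Normal(μ,σ), the p-quantile is μ + z_p·σ. Here z_{0.14} = -1.08, z_{0.78} = 0.7722.
So 22.8 = μ − 1.08σ and 30 = μ + 0.7722σ.
Subtracting: σ = (30 − 22.8)/(0.7722 − (-1.08)) = 3.887.
Then μ = 22.8 − (-1.08)·3.887 = 26.999.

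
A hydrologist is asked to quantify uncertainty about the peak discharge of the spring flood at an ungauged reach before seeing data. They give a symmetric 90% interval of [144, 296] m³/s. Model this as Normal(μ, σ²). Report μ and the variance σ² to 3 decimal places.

A symmetric 90% interval runs μ ± z·σ with z = 1.645.
Half-width = 76, so σ = 76/1.645 = 46.2047 and σ² = 2134.876.
μ is the interval midpoint, 220.000.

μ = 220.000, σ² = 2134.876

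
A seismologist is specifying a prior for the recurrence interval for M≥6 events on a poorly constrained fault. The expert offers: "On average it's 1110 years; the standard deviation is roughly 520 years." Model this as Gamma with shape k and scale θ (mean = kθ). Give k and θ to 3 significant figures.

For Gamma(k, scale θ): mean = kθ, variance = kθ², so CV = 1/√k.
CV = SD/mean = 520/1110 = 0.4685, hence k = 1/CV² = 4.56.
Then θ = mean/k = 1110/4.56 = 244.

k ≈ 4.56, θ ≈ 244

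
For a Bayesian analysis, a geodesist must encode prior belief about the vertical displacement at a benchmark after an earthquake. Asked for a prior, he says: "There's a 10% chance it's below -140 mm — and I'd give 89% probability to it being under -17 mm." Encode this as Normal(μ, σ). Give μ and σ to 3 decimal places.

For Normal(μ,σ), the p-quantile is μ + z_p·σ. Here z_{0.1} = -1.282, z_{0.89} = 1.227.
So -140 = μ − 1.282σ and -17 = μ + 1.227σ.
Subtracting: σ = (-17 − -140)/(1.227 − (-1.282)) = 49.042.
Then μ = -140 − (-1.282)·49.042 = -77.151.

μ = -77.151, σ = 49.042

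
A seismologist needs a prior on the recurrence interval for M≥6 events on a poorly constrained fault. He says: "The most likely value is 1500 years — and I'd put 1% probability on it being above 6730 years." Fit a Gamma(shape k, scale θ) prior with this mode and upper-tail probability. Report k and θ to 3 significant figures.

Gamma(k,θ) with k>1 has mode (k−1)θ, so θ = 1500/(k−1).
Need P(X < 6730) = 0.99 with θ tied to k this way. Start at k = 2, θ = 1500: P(X<6730) ≈ 0.938.
Too low — raise k to concentrate. Iterating converges to k ≈ 2.8.
Then θ = 1500/(2.8−1) ≈ 835.

k ≈ 2.8, θ ≈ 835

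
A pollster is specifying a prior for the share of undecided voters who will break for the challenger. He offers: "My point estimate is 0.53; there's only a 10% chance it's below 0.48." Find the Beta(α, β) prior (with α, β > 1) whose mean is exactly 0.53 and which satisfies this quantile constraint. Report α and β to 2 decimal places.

α ≈ 86.83, β ≈ 77.00

With mean 0.53 fixed, write α = 0.53s, β = 0.47s where s = α+β.
Need P(θ < 0.48) = 0.1 under Beta(0.53s, 0.47s). Normal approximation: (q−m)/√(m(1−m)/s) ≈ z_{0.1} = -1.28, so s ≈ 0.53·0.47·(-1.28)²/(0.48−0.53)² = 163.6.
At s = 163.6: P(θ<0.48) ≈ 0.100. Adjusting to match 0.1 gives s ≈ 163.84.
So α = 0.53·163.84 ≈ 86.83, β = 0.47·163.84 ≈ 77.00.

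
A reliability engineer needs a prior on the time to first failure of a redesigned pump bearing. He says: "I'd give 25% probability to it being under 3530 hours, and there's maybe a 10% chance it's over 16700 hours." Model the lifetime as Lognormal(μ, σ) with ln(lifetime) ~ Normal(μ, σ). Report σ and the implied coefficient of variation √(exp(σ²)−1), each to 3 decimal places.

σ ≈ 0.795, CV ≈ 0.938

If T ~ Lognormal(μ,σ) then ln T ~ Normal(μ,σ), so the p-quantile of ln T is μ + z_p·σ.
ln(3530) = 8.169 and ln(16700) = 9.723; z_{0.25} = -0.6745, z_{0.9} = 1.282.
σ = (9.723 − 8.169)/(1.282 − (-0.6745)) = 0.795.
μ = 8.169 − (-0.6745)·0.795 = 8.705.
CV = √(exp(σ²)−1) = √(exp(0.6313)−1) = 0.938.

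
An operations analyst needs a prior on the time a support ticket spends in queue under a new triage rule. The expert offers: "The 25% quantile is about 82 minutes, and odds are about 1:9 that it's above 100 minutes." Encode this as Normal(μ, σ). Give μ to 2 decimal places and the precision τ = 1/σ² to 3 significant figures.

μ = 88.21, τ = 0.0118

The p-quantile of Normal(μ,σ) is μ + z_p·σ, with z_{0.25} = -0.6745 and z_{0.9} = 1.282.
Eliminate σ: μ = (z₂·x₁ − z₁·x₂)/(z₂ − z₁) = (1.282·82 − (-0.6745)·100)/1.956 = 88.21.
Then σ = (x₂ − x₁)/(z₂ − z₁) = (100 − 82)/1.956 = 9.20.
Precision τ = 1/σ² = 1/9.202² = 0.0118.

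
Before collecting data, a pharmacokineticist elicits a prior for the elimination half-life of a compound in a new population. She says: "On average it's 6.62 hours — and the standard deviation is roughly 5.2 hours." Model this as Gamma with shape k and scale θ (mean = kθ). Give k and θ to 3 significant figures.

For Gamma(k, scale θ): mean = kθ, variance = kθ², so CV = 1/√k.
CV = SD/mean = 5.2/6.62 = 0.7855, hence k = 1/CV² = 1.62.
Then θ = mean/k = 6.62/1.62 = 4.08.

k ≈ 1.62, θ ≈ 4.08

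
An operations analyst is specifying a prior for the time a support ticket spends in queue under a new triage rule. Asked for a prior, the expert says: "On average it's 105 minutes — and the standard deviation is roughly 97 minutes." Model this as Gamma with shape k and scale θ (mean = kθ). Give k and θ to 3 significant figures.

k ≈ 1.17, θ ≈ 89.6

For Gamma(k, scale θ): mean = kθ, variance = kθ², so CV = 1/√k.
CV = SD/mean = 97/105 = 0.9238, hence k = 1/CV² = 1.17.
Then θ = mean/k = 105/1.17 = 89.6.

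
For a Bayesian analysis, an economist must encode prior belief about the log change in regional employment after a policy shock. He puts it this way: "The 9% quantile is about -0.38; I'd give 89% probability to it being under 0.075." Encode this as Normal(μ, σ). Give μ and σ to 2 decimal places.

The p-quantile of Normal(μ,σ) is μ + z_p·σ, with z_{0.09} = -1.341 and z_{0.89} = 1.227.
Eliminate σ: μ = (z₂·x₁ − z₁·x₂)/(z₂ − z₁) = (1.227·-0.38 − (-1.341)·0.075)/2.567 = -0.14.
Then σ = (x₂ − x₁)/(z₂ − z₁) = (0.075 − -0.38)/2.567 = 0.18.

μ = -0.14, σ = 0.18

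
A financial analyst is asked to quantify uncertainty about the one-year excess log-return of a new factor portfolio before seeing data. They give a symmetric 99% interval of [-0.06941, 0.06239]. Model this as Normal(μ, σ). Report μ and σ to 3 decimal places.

A symmetric 99% interval runs μ ± z·σ with z = 2.576.
Half-width = 0.0659, so σ = 0.0659/2.576 = 0.026.
μ is the interval midpoint, -0.004.

μ = -0.004, σ = 0.026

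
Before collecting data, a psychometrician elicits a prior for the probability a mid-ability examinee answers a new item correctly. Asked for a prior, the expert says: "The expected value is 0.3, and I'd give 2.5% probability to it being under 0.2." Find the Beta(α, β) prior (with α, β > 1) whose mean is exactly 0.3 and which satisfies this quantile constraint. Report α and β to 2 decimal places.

α ≈ 21.34, β ≈ 49.80

With mean 0.3 fixed, write α = 0.3s, β = 0.7s where s = α+β.
Need P(θ < 0.2) = 0.025 under Beta(0.3s, 0.7s). Normal approximation: (q−m)/√(m(1−m)/s) ≈ z_{0.025} = -1.96, so s ≈ 0.3·0.7·(-1.96)²/(0.2−0.3)² = 80.7.
At s = 80.7: P(θ<0.2) ≈ 0.018. Adjusting to match 0.025 gives s ≈ 71.15.
So α = 0.3·71.15 ≈ 21.34, β = 0.7·71.15 ≈ 49.80.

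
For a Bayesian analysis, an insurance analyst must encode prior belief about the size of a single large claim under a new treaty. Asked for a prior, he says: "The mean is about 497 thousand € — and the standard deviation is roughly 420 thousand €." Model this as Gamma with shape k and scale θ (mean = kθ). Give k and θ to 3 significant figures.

For Gamma(k, scale θ): mean = kθ, variance = kθ², so CV = 1/√k.
CV = SD/mean = 420/497 = 0.8451, hence k = 1/CV² = 1.4.
Then θ = mean/k = 497/1.4 = 355.

k ≈ 1.4, θ ≈ 355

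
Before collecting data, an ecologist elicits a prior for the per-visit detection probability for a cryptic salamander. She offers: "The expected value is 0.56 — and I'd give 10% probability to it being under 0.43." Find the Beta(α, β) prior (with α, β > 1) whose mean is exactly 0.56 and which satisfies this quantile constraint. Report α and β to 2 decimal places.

α ≈ 13.45, β ≈ 10.57

With mean 0.56 fixed, write α = 0.56s, β = 0.44s where s = α+β.
Need P(θ < 0.43) = 0.1 under Beta(0.56s, 0.44s). Normal approximation: (q−m)/√(m(1−m)/s) ≈ z_{0.1} = -1.28, so s ≈ 0.56·0.44·(-1.28)²/(0.43−0.56)² = 23.9.
At s = 23.9: P(θ<0.43) ≈ 0.100. Adjusting to match 0.1 gives s ≈ 24.01.
So α = 0.56·24.01 ≈ 13.45, β = 0.44·24.01 ≈ 10.57.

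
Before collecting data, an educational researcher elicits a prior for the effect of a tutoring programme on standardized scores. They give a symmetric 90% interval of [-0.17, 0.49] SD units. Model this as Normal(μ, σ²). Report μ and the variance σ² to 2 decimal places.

A symmetric 90% interval runs μ ± z·σ with z = 1.645.
Half-width = 0.33, so σ = 0.33/1.645 = 0.201 and σ² = 0.04.
μ is the interval midpoint, 0.16.

μ = 0.16, σ² = 0.04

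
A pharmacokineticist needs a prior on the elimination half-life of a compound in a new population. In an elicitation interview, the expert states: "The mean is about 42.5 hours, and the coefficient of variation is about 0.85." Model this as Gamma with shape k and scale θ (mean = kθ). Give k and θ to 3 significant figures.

k ≈ 1.38, θ ≈ 30.7

For Gamma(k, scale θ): mean = kθ, variance = kθ², so CV = 1/√k.
CV = 0.85, hence k = 1/CV² = 1.38.
Then θ = mean/k = 42.5/1.38 = 30.7.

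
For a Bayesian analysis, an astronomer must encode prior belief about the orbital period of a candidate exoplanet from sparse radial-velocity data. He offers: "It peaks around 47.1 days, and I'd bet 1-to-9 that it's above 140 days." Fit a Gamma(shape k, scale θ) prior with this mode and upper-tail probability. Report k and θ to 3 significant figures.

Gamma(k,θ) with k>1 has mode (k−1)θ, so θ = 47.1/(k−1).
Need P(X < 140) = 0.9 with θ tied to k this way. Start at k = 2, θ = 47.1: P(X<140) ≈ 0.797.
Too low — raise k to concentrate. Iterating converges to k ≈ 2.6.
Then θ = 47.1/(2.6−1) ≈ 29.4.

k ≈ 2.6, θ ≈ 29.4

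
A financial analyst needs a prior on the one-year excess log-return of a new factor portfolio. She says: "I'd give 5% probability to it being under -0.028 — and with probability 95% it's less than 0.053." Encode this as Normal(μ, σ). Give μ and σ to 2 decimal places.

For Normal(μ,σ), the p-quantile is μ + z_p·σ. Here z_{0.05} = -1.645, z_{0.95} = 1.645.
So -0.028 = μ − 1.645σ and 0.053 = μ + 1.645σ.
Subtracting: σ = (0.053 − -0.028)/(1.645 − (-1.645)) = 0.02.
Then μ = -0.028 − (-1.645)·0.02 = 0.01.

μ = 0.01, σ = 0.02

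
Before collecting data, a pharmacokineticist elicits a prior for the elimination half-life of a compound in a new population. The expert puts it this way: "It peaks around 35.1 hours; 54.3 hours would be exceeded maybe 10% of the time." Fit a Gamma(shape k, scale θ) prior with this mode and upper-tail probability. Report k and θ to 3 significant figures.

k ≈ 10.8, θ ≈ 3.57

Gamma(k,θ) with k>1 has mode (k−1)θ, so θ = 35.1/(k−1).
Need P(X < 54.3) = 0.9 with θ tied to k this way. Start at k = 2, θ = 35.1: P(X<54.3) ≈ 0.458.
Too low — raise k to concentrate. Iterating converges to k ≈ 10.8.
Then θ = 35.1/(10.8−1) ≈ 3.57.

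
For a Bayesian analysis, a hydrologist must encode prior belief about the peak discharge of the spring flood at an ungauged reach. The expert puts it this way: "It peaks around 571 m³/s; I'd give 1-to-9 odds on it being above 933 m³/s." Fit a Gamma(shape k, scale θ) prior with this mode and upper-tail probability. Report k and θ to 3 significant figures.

Gamma(k,θ) with k>1 has mode (k−1)θ, so θ = 571/(k−1).
Need P(X < 933) = 0.9 with θ tied to k this way. Start at k = 2, θ = 571: P(X<933) ≈ 0.486.
Too low — raise k to concentrate. Iterating converges to k ≈ 8.81.
Then θ = 571/(8.81−1) ≈ 73.1.

k ≈ 8.81, θ ≈ 73.1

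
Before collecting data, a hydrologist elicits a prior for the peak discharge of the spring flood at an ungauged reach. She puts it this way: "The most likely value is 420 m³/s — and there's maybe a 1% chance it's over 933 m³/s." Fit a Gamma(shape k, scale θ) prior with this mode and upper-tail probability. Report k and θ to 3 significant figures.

k ≈ 8.55, θ ≈ 55.6

Gamma(k,θ) with k>1 has mode (k−1)θ, so θ = 420/(k−1).
Need P(X < 933) = 0.99 with θ tied to k this way. Start at k = 2, θ = 420: P(X<933) ≈ 0.651.
Too low — raise k to concentrate. Iterating converges to k ≈ 8.55.
Then θ = 420/(8.55−1) ≈ 55.6.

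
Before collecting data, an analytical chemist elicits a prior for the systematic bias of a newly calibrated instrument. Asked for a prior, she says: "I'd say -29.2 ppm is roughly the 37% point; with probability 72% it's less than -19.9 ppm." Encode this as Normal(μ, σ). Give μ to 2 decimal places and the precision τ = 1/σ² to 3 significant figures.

For Normal(μ,σ), the p-quantile is μ + z_p·σ. Here z_{0.37} = -0.3319, z_{0.72} = 0.5828.
So -29.2 = μ − 0.3319σ and -19.9 = μ + 0.5828σ.
Subtracting: σ = (-19.9 − -29.2)/(0.5828 − (-0.3319)) = 10.17.
Then μ = -29.2 − (-0.3319)·10.17 = -25.83.
Precision τ = 1/σ² = 1/10.17² = 0.00967.

μ = -25.83, τ = 0.00967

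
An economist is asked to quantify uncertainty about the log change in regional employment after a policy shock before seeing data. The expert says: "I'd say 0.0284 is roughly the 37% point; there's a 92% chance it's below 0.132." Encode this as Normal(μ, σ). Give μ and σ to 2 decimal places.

For Normal(μ,σ), the p-quantile is μ + z_p·σ. Here z_{0.37} = -0.3319, z_{0.92} = 1.405.
So 0.0284 = μ − 0.3319σ and 0.132 = μ + 1.405σ.
Subtracting: σ = (0.132 − 0.0284)/(1.405 − (-0.3319)) = 0.06.
Then μ = 0.0284 − (-0.3319)·0.06 = 0.05.

μ = 0.05, σ = 0.06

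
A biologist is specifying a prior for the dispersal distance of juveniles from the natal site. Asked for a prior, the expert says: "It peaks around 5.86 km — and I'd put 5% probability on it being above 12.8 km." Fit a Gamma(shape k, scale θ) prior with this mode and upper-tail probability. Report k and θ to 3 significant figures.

Gamma(k,θ) with k>1 has mode (k−1)θ, so θ = 5.86/(k−1).
Need P(X < 12.8) = 0.95 with θ tied to k this way. Start at k = 2, θ = 5.86: P(X<12.8) ≈ 0.642.
Too low — raise k to concentrate. Iterating converges to k ≈ 5.51.
Then θ = 5.86/(5.51−1) ≈ 1.3.

k ≈ 5.51, θ ≈ 1.3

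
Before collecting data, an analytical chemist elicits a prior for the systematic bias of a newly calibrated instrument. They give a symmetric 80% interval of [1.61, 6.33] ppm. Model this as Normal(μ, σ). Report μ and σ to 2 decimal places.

μ = 3.97, σ = 1.84

A symmetric 80% interval runs μ ± z·σ with z = 1.282.
Half-width = 2.36, so σ = 2.36/1.282 = 1.84.
μ is the interval midpoint, 3.97.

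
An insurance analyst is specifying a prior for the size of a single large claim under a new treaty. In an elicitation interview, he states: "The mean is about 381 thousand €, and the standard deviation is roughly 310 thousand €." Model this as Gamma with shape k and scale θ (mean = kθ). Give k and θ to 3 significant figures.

For Gamma(k, scale θ): mean = kθ, variance = kθ², so CV = 1/√k.
CV = SD/mean = 310/381 = 0.8136, hence k = 1/CV² = 1.51.
Then θ = mean/k = 381/1.51 = 252.

k ≈ 1.51, θ ≈ 252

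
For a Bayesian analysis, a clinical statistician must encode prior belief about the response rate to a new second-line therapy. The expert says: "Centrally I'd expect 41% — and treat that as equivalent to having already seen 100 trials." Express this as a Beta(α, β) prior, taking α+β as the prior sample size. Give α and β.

Under the effective-sample-size interpretation, Beta(α, β) has prior mean α/(α+β) and prior sample size α+β.
So α+β = 100 and α/(α+β) = 0.41, giving α = 0.41·100 = 41 and β = 100 − 41 = 59.

α = 41, β = 59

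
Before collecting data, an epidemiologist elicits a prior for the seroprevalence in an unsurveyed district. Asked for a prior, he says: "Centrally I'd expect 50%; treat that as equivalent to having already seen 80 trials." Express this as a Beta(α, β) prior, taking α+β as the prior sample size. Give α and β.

α = 40, β = 40

Under the effective-sample-size interpretation, Beta(α, β) has prior mean α/(α+β) and prior sample size α+β.
So α+β = 80 and α/(α+β) = 0.5, giving α = 0.5·80 = 40 and β = 80 − 40 = 40.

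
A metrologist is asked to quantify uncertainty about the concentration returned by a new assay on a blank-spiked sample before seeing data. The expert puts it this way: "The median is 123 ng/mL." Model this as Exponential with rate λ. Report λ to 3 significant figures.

Exponential median = ln 2 / λ, so λ = ln 2 / 123.0 = 0.00564.

λ ≈ 0.00564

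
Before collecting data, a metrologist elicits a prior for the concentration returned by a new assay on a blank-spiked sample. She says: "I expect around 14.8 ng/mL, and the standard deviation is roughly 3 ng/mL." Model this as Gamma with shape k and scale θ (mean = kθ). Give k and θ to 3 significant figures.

For Gamma(k, scale θ): mean = kθ, variance = kθ², so CV = 1/√k.
CV = SD/mean = 3/14.8 = 0.2027, hence k = 1/CV² = 24.3.
Then θ = mean/k = 14.8/24.3 = 0.608.

k ≈ 24.3, θ ≈ 0.608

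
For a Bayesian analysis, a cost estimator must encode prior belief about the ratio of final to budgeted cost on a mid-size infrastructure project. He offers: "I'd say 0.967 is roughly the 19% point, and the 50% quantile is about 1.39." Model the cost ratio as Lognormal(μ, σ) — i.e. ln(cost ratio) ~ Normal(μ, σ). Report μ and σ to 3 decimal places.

μ ≈ 0.329, σ ≈ 0.413

If T ~ Lognormal(μ,σ) then ln T ~ Normal(μ,σ), so the p-quantile of ln T is μ + z_p·σ.
ln(0.967) = -0.03356 and ln(1.39) = 0.3293; z_{0.19} = -0.8779, z_{0.5} = 0.
σ = (0.3293 − -0.03356)/(0 − (-0.8779)) = 0.413.
μ = -0.03356 − (-0.8779)·0.413 = 0.329.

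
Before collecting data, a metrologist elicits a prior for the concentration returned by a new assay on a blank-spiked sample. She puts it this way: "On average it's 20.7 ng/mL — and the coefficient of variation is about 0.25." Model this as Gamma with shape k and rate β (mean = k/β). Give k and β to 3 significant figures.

k ≈ 16, β ≈ 0.773

For Gamma(k, rate β): mean = k/β, variance = k/β², so CV = 1/√k.
CV = 0.25, hence k = 1/CV² = 16.
Then β = k/mean = 16/20.7 = 0.773.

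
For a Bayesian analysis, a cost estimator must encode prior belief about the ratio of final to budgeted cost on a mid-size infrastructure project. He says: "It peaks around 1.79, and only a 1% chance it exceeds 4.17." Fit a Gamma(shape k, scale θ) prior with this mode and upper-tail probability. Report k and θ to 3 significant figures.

Gamma(k,θ) with k>1 has mode (k−1)θ, so θ = 1.79/(k−1).
Need P(X < 4.17) = 0.99 with θ tied to k this way. Start at k = 2, θ = 1.79: P(X<4.17) ≈ 0.676.
Too low — raise k to concentrate. Iterating converges to k ≈ 7.66.
Then θ = 1.79/(7.66−1) ≈ 0.269.

k ≈ 7.66, θ ≈ 0.269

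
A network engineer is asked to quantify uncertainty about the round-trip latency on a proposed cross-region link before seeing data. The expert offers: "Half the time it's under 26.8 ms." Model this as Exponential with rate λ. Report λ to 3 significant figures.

Exponential median = ln 2 / λ, so λ = ln 2 / 26.8 = 0.0259.

λ ≈ 0.0259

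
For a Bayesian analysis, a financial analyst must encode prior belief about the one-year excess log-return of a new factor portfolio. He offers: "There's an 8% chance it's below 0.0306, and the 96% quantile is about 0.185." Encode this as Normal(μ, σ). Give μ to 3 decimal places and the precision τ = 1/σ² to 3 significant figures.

μ = 0.099, τ = 418

The p-quantile of Normal(μ,σ) is μ + z_p·σ, with z_{0.08} = -1.405 and z_{0.96} = 1.751.
Eliminate σ: μ = (z₂·x₁ − z₁·x₂)/(z₂ − z₁) = (1.751·0.0306 − (-1.405)·0.185)/3.156 = 0.099.
Then σ = (x₂ − x₁)/(z₂ − z₁) = (0.185 − 0.0306)/3.156 = 0.049.
Precision τ = 1/σ² = 1/0.04893² = 418.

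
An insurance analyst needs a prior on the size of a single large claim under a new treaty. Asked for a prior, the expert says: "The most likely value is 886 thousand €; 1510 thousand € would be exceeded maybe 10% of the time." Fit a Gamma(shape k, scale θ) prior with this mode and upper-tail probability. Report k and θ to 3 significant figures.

k ≈ 7.66, θ ≈ 133

Gamma(k,θ) with k>1 has mode (k−1)θ, so θ = 886/(k−1).
Need P(X < 1510) = 0.9 with θ tied to k this way. Start at k = 2, θ = 886: P(X<1510) ≈ 0.508.
Too low — raise k to concentrate. Iterating converges to k ≈ 7.66.
Then θ = 886/(7.66−1) ≈ 133.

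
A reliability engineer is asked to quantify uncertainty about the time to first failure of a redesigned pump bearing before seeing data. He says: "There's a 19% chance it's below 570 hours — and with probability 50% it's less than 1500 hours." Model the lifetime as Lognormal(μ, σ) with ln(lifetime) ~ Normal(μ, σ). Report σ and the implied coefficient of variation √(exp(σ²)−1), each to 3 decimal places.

σ ≈ 1.102, CV ≈ 1.539

If T ~ Lognormal(μ,σ) then ln T ~ Normal(μ,σ), so the p-quantile of ln T is μ + z_p·σ.
ln(570) = 6.346 and ln(1500) = 7.313; z_{0.19} = -0.8779, z_{0.5} = 0.
σ = (7.313 − 6.346)/(0 − (-0.8779)) = 1.102.
μ = 6.346 − (-0.8779)·1.102 = 7.313.
CV = √(exp(σ²)−1) = √(exp(1.2148)−1) = 1.539.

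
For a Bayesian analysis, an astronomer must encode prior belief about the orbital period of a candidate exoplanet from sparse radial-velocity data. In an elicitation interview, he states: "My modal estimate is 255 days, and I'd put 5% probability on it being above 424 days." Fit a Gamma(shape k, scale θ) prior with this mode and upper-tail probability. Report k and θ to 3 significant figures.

Gamma(k,θ) with k>1 has mode (k−1)θ, so θ = 255/(k−1).
Need P(X < 424) = 0.95 with θ tied to k this way. Start at k = 2, θ = 255: P(X<424) ≈ 0.495.
Too low — raise k to concentrate. Iterating converges to k ≈ 11.8.
Then θ = 255/(11.8−1) ≈ 23.6.

k ≈ 11.8, θ ≈ 23.6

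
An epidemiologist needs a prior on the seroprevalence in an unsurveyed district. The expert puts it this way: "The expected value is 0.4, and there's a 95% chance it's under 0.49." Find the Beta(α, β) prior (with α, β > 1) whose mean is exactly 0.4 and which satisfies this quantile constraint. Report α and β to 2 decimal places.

With mean 0.4 fixed, write α = 0.4s, β = 0.6s where s = α+β.
Need P(θ < 0.49) = 0.95 under Beta(0.4s, 0.6s). Normal approximation: (q−m)/√(m(1−m)/s) ≈ z_{0.95} = 1.64, so s ≈ 0.4·0.6·(1.64)²/(0.49−0.4)² = 80.2.
At s = 80.2: P(θ<0.49) ≈ 0.948. Adjusting to match 0.95 gives s ≈ 81.81.
So α = 0.4·81.81 ≈ 32.72, β = 0.6·81.81 ≈ 49.09.

α ≈ 32.72, β ≈ 49.09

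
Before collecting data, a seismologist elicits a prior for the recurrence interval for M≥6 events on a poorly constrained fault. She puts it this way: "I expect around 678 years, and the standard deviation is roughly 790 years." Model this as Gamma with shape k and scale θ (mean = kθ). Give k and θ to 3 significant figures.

k ≈ 0.737, θ ≈ 921

For Gamma(k, scale θ): mean = kθ, variance = kθ², so CV = 1/√k.
CV = SD/mean = 790/678 = 1.165, hence k = 1/CV² = 0.737.
Then θ = mean/k = 678/0.737 = 921.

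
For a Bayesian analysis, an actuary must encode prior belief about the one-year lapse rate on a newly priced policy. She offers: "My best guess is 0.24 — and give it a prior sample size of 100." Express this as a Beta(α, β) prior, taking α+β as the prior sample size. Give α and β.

α = 24, β = 76

Under the effective-sample-size interpretation, Beta(α, β) has prior mean α/(α+β) and prior sample size α+β.
So α+β = 100 and α/(α+β) = 0.24, giving α = 0.24·100 = 24 and β = 100 − 24 = 76.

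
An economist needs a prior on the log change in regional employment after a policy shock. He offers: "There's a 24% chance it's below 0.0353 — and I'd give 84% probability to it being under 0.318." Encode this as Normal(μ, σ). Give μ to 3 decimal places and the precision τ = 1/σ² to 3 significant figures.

For Normal(μ,σ), the p-quantile is μ + z_p·σ. Here z_{0.24} = -0.7063, z_{0.84} = 0.9945.
So 0.0353 = μ − 0.7063σ and 0.318 = μ + 0.9945σ.
Subtracting: σ = (0.318 − 0.0353)/(0.9945 − (-0.7063)) = 0.166.
Then μ = 0.0353 − (-0.7063)·0.166 = 0.153.
Precision τ = 1/σ² = 1/0.1662² = 36.2.

μ = 0.153, τ = 36.2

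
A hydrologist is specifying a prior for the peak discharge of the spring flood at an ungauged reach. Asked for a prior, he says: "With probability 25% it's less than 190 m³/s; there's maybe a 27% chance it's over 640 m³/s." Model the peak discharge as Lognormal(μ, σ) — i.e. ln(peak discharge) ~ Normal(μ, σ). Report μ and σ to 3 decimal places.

If T ~ Lognormal(μ,σ) then ln T ~ Normal(μ,σ), so the p-quantile of ln T is μ + z_p·σ.
ln(190) = 5.247 and ln(640) = 6.461; z_{0.25} = -0.6745, z_{0.73} = 0.6128.
σ = (6.461 − 5.247)/(0.6128 − (-0.6745)) = 0.943.
μ = 5.247 − (-0.6745)·0.943 = 5.883.

μ ≈ 5.883, σ ≈ 0.943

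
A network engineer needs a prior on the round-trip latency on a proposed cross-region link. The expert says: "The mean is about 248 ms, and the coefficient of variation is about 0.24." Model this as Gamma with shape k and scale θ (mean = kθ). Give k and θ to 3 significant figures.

k ≈ 17.4, θ ≈ 14.3

For Gamma(k, scale θ): mean = kθ, variance = kθ², so CV = 1/√k.
CV = 0.24, hence k = 1/CV² = 17.4.
Then θ = mean/k = 248/17.4 = 14.3.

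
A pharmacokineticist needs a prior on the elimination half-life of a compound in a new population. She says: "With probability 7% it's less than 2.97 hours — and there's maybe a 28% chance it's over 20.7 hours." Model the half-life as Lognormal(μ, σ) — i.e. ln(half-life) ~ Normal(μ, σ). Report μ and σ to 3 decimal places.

If T ~ Lognormal(μ,σ) then ln T ~ Normal(μ,σ), so the p-quantile of ln T is μ + z_p·σ.
ln(2.97) = 1.089 and ln(20.7) = 3.03; z_{0.07} = -1.476, z_{0.72} = 0.5828.
σ = (3.03 − 1.089)/(0.5828 − (-1.476)) = 0.943.
μ = 1.089 − (-1.476)·0.943 = 2.480.

μ ≈ 2.480, σ ≈ 0.943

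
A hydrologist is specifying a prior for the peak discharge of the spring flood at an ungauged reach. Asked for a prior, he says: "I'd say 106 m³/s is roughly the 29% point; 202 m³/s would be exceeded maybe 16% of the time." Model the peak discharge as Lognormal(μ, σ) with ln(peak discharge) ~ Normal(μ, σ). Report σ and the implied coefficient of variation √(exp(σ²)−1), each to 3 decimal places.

If T ~ Lognormal(μ,σ) then ln T ~ Normal(μ,σ), so the p-quantile of ln T is μ + z_p·σ.
ln(106) = 4.663 and ln(202) = 5.308; z_{0.29} = -0.5534, z_{0.84} = 0.9945.
σ = (5.308 − 4.663)/(0.9945 − (-0.5534)) = 0.417.
μ = 4.663 − (-0.5534)·0.417 = 4.894.
CV = √(exp(σ²)−1) = √(exp(0.1736)−1) = 0.435.

σ ≈ 0.417, CV ≈ 0.435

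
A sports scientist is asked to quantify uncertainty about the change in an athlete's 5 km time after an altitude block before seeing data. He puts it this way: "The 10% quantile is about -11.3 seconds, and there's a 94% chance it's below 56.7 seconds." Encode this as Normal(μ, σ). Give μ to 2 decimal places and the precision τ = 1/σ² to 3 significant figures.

μ = 19.42, τ = 0.00174

For Normal(μ,σ), the p-quantile is μ + z_p·σ. Here z_{0.1} = -1.282, z_{0.94} = 1.555.
So -11.3 = μ − 1.282σ and 56.7 = μ + 1.555σ.
Subtracting: σ = (56.7 − -11.3)/(1.555 − (-1.282)) = 23.97.
Then μ = -11.3 − (-1.282)·23.97 = 19.42.
Precision τ = 1/σ² = 1/23.97² = 0.00174.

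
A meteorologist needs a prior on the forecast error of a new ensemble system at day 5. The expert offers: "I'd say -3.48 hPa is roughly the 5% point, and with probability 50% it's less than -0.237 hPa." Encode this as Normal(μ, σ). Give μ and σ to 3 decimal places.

μ = -0.237, σ = 1.972

The p-quantile of Normal(μ,σ) is μ + z_p·σ, with z_{0.05} = -1.645 and z_{0.5} = 0.
Eliminate σ: μ = (z₂·x₁ − z₁·x₂)/(z₂ − z₁) = (0·-3.48 − (-1.645)·-0.237)/1.645 = -0.237.
Then σ = (x₂ − x₁)/(z₂ − z₁) = (-0.237 − -3.48)/1.645 = 1.972.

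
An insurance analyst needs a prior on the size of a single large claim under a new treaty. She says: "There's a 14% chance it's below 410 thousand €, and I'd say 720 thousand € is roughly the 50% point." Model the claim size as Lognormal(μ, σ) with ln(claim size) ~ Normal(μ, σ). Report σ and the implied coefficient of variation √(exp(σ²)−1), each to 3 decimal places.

If T ~ Lognormal(μ,σ) then ln T ~ Normal(μ,σ), so the p-quantile of ln T is μ + z_p·σ.
ln(410) = 6.016 and ln(720) = 6.579; z_{0.14} = -1.08, z_{0.5} = 0.
σ = (6.579 − 6.016)/(0 − (-1.08)) = 0.521.
μ = 6.016 − (-1.08)·0.521 = 6.579.
CV = √(exp(σ²)−1) = √(exp(0.2717)−1) = 0.559.

σ ≈ 0.521, CV ≈ 0.559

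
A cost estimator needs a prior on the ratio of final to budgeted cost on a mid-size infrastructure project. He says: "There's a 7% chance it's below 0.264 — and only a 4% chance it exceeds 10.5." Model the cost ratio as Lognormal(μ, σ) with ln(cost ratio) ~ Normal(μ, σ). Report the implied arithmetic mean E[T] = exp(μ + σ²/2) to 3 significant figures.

E[T] ≈ 2.73

If T ~ Lognormal(μ,σ) then ln T ~ Normal(μ,σ), so the p-quantile of ln T is μ + z_p·σ.
ln(0.264) = -1.332 and ln(10.5) = 2.351; z_{0.07} = -1.476, z_{0.96} = 1.751.
σ = (2.351 − -1.332)/(1.751 − (-1.476)) = 1.142.
μ = -1.332 − (-1.476)·1.142 = 0.353.
E[T] = exp(μ + σ²/2) = exp(0.353 + 0.6516) = 2.73.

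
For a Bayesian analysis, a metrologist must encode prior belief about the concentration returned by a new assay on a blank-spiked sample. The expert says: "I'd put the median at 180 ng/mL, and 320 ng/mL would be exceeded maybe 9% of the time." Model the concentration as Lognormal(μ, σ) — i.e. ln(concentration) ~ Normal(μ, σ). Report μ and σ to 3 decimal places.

μ ≈ 5.193, σ ≈ 0.429

If T ~ Lognormal(μ,σ) then ln T ~ Normal(μ,σ), so the p-quantile of ln T is μ + z_p·σ.
ln(180) = 5.193 and ln(320) = 5.768; z_{0.5} = 0, z_{0.91} = 1.341.
σ = (5.768 − 5.193)/(1.341 − (0)) = 0.429.
μ = 5.193 − (0)·0.429 = 5.193.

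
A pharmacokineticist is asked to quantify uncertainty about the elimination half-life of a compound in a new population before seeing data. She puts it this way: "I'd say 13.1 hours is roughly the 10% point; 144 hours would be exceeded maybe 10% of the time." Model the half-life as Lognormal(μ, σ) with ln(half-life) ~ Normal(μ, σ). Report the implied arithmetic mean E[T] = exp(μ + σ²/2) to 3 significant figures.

E[T] ≈ 67.3 hours

If T ~ Lognormal(μ,σ) then ln T ~ Normal(μ,σ), so the p-quantile of ln T is μ + z_p·σ.
ln(13.1) = 2.573 and ln(144) = 4.97; z_{0.1} = -1.282, z_{0.9} = 1.282.
σ = (4.97 − 2.573)/(1.282 − (-1.282)) = 0.935.
μ = 2.573 − (-1.282)·0.935 = 3.771.
E[T] = exp(μ + σ²/2) = exp(3.771 + 0.4374) = 67.3 hours.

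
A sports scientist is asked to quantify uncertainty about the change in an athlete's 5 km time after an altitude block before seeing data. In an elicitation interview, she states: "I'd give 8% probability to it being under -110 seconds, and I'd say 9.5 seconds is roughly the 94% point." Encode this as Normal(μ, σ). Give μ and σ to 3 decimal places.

μ = -53.272, σ = 40.374

The p-quantile of Normal(μ,σ) is μ + z_p·σ, with z_{0.08} = -1.405 and z_{0.94} = 1.555.
Eliminate σ: μ = (z₂·x₁ − z₁·x₂)/(z₂ − z₁) = (1.555·-110 − (-1.405)·9.5)/2.96 = -53.272.
Then σ = (x₂ − x₁)/(z₂ − z₁) = (9.5 − -110)/2.96 = 40.374.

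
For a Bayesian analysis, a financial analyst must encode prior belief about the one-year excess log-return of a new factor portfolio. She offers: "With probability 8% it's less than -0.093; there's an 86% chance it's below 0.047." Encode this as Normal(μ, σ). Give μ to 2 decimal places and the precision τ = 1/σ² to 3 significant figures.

μ = -0.01, τ = 315

For Normal(μ,σ), the p-quantile is μ + z_p·σ. Here z_{0.08} = -1.405, z_{0.86} = 1.08.
So -0.093 = μ − 1.405σ and 0.047 = μ + 1.08σ.
Subtracting: σ = (0.047 − -0.093)/(1.08 − (-1.405)) = 0.06.
Then μ = -0.093 − (-1.405)·0.06 = -0.01.
Precision τ = 1/σ² = 1/0.05633² = 315.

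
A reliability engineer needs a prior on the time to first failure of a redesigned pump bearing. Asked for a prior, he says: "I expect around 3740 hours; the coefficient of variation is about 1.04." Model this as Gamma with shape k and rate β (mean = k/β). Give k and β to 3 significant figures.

k ≈ 0.925, β ≈ 0.000247

For Gamma(k, rate β): mean = k/β, variance = k/β², so CV = 1/√k.
CV = 1.04, hence k = 1/CV² = 0.925.
Then β = k/mean = 0.925/3740 = 0.000247.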